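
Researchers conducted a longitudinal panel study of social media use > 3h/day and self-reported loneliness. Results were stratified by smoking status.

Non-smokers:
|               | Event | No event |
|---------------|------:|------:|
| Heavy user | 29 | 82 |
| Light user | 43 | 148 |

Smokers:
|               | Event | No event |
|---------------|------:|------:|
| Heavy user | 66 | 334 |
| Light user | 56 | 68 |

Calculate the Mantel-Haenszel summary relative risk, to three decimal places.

0.580

RR_MH = Σ(aᵢ·n₀ᵢ/nᵢ) / Σ(cᵢ·n₁ᵢ/nᵢ), with n₁ᵢ = aᵢ+bᵢ (exposed), n₀ᵢ = cᵢ+dᵢ (unexposed), nᵢ = n₁ᵢ+n₀ᵢ.
Stratum 1 (Non-smokers): n₁ = 111, n₀ = 191, n = 302; a·n₀/n = 29·191/302 = 18.3411; c·n₁/n = 43·111/302 = 15.8046
Stratum 2 (Smokers): n₁ = 400, n₀ = 124, n = 524; a·n₀/n = 66·124/524 = 15.6183; c·n₁/n = 56·400/524 = 42.7481
RR_MH = (18.3411 + 15.6183) / (15.8046 + 42.7481) = 33.9594 / 58.5527 = 0.57998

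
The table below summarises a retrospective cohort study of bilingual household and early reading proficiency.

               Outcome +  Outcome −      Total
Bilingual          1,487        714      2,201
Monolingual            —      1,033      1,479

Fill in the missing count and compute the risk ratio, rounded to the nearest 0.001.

The missing cell is in the unexposed row: 1479 − 1033 = 446.
So a = 1487, b = 714, c = 446, d = 1033.
RR = [a/(a+b)] / [c/(c+d)] = (1487/2201) / (446/1479) = 0.67560/0.30156 = 2.24039

2.240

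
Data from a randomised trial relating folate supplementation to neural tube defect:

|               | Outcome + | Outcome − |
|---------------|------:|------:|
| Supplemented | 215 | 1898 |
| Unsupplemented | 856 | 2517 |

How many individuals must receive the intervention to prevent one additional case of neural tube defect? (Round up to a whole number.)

7

Risk in treated group = 215/2113 = 0.10175; risk in control = 856/3373 = 0.25378.
Absolute risk reduction = 0.25378 − 0.10175 = 0.15203
NNT = 1 / ARR = 1 / 0.15203 = 6.578 → round up → 7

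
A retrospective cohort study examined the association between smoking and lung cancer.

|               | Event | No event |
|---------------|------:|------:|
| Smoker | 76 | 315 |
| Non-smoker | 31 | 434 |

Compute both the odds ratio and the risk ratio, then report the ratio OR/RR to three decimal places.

1.159

Cells: a = 76, b = 315, c = 31, d = 434.
OR = (76·434)/(315·31) = 32984/9765 = 3.37778
Risk in exposed = 76/391 = 0.19437; risk in unexposed = 31/465 = 0.06667; RR = 2.91560
OR/RR = 3.37778 / 2.91560 = 1.15852
The outcome is not rare, so the OR lies further from 1 than the RR.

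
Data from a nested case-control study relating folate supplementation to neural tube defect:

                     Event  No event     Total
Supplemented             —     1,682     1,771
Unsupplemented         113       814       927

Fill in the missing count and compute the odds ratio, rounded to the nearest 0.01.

The missing cell is in the exposed row: 1771 − 1682 = 89.
So a = 89, b = 1682, c = 113, d = 814.
OR = (a·d)/(b·c) = (89 × 814) / (1682 × 113) = 72446 / 190066 = 0.38116

0.38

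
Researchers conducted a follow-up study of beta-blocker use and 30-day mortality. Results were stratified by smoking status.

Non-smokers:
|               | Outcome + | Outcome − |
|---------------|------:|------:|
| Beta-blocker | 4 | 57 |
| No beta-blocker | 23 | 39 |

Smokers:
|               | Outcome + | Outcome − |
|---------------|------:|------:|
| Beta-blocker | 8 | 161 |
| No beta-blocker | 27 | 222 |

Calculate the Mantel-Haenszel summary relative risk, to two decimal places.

0.30

RR_MH = Σ(aᵢ·n₀ᵢ/nᵢ) / Σ(cᵢ·n₁ᵢ/nᵢ), with n₁ᵢ = aᵢ+bᵢ (exposed), n₀ᵢ = cᵢ+dᵢ (unexposed), nᵢ = n₁ᵢ+n₀ᵢ.
Stratum 1 (Non-smokers): n₁ = 61, n₀ = 62, n = 123; a·n₀/n = 4·62/123 = 2.0163; c·n₁/n = 23·61/123 = 11.4065
Stratum 2 (Smokers): n₁ = 169, n₀ = 249, n = 418; a·n₀/n = 8·249/418 = 4.7656; c·n₁/n = 27·169/418 = 10.9163
RR_MH = (2.0163 + 4.7656) / (11.4065 + 10.9163) = 6.7818 / 22.3228 = 0.30381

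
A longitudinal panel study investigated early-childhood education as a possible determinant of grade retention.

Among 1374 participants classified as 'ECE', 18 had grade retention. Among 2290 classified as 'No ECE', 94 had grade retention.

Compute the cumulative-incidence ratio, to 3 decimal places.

From the description: a = 18, b = 1356, c = 94, d = 2196.
Risk in exposed = 18/1374 = 0.01310; risk in unexposed = 94/2290 = 0.04105.
RR = 0.01310 / 0.04105 = 0.31915
The risk is 68% lower among the exposed than among the unexposed.

0.319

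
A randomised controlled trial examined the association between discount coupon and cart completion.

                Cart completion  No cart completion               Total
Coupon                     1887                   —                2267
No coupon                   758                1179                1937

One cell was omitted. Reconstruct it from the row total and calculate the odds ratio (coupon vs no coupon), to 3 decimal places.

7.724

The missing cell is in the exposed row: 2267 − 1887 = 380.
So a = 1887, b = 380, c = 758, d = 1179.
OR = (a·d)/(b·c) = (1887 × 1179) / (380 × 758) = 2224773 / 288040 = 7.72383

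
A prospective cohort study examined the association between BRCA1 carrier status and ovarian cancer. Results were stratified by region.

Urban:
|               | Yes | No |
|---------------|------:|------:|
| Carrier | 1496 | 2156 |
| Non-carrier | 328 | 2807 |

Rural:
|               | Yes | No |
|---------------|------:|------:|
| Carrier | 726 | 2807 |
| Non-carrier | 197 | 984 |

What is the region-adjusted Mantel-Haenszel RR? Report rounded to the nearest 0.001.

2.693

RR_MH = Σ(aᵢ·n₀ᵢ/nᵢ) / Σ(cᵢ·n₁ᵢ/nᵢ), with n₁ᵢ = aᵢ+bᵢ (exposed), n₀ᵢ = cᵢ+dᵢ (unexposed), nᵢ = n₁ᵢ+n₀ᵢ.
Stratum 1 (Urban): n₁ = 3652, n₀ = 3135, n = 6787; a·n₀/n = 1496·3135/6787 = 691.0211; c·n₁/n = 328·3652/6787 = 176.4927
Stratum 2 (Rural): n₁ = 3533, n₀ = 1181, n = 4714; a·n₀/n = 726·1181/4714 = 181.8850; c·n₁/n = 197·3533/4714 = 147.6455
RR_MH = (691.0211 + 181.8850) / (176.4927 + 147.6455) = 872.9061 / 324.1382 = 2.69301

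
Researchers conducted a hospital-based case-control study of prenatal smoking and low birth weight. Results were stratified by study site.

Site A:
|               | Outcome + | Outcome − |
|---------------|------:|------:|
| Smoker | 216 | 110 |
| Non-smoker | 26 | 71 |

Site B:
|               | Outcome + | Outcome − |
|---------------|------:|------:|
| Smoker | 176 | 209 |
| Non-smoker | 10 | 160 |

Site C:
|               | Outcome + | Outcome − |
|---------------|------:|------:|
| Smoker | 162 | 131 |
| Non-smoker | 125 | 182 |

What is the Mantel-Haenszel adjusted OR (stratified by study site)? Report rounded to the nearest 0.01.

OR_MH = Σ(aᵢdᵢ/nᵢ) / Σ(bᵢcᵢ/nᵢ), where nᵢ is the stratum total.
Stratum 1 (Site A): n = 423; a·d/n = 216·71/423 = 36.2553; b·c/n = 110·26/423 = 6.7612
Stratum 2 (Site B): n = 555; a·d/n = 176·160/555 = 50.7387; b·c/n = 209·10/555 = 3.7658
Stratum 3 (Site C): n = 600; a·d/n = 162·182/600 = 49.1400; b·c/n = 131·125/600 = 27.2917
OR_MH = (36.2553 + 50.7387 + 49.1400) / (6.7612 + 3.7658 + 27.2917) = 136.1341 / 37.8187 = 3.59965

3.60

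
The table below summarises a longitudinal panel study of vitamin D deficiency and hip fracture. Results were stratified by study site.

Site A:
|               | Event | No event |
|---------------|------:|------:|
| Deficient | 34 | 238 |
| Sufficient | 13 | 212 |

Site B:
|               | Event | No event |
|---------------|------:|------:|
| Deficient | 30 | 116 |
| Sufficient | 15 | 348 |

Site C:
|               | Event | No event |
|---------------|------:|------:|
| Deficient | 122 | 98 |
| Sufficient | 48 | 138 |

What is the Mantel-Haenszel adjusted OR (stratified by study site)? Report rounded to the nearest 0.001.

OR_MH = Σ(aᵢdᵢ/nᵢ) / Σ(bᵢcᵢ/nᵢ), where nᵢ is the stratum total.
Stratum 1 (Site A): n = 497; a·d/n = 34·212/497 = 14.5030; b·c/n = 238·13/497 = 6.2254
Stratum 2 (Site B): n = 509; a·d/n = 30·348/509 = 20.5108; b·c/n = 116·15/509 = 3.4185
Stratum 3 (Site C): n = 406; a·d/n = 122·138/406 = 41.4680; b·c/n = 98·48/406 = 11.5862
OR_MH = (14.5030 + 20.5108 + 41.4680) / (6.2254 + 3.4185 + 11.5862) = 76.4818 / 21.2300 = 3.60253

3.603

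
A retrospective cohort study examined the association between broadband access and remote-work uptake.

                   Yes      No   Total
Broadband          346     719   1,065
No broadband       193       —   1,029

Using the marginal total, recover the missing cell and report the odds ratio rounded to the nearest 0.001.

The missing cell is in the unexposed row: 1029 − 193 = 836.
So a = 346, b = 719, c = 193, d = 836.
OR = (a·d)/(b·c) = (346 × 836) / (719 × 193) = 289256 / 138767 = 2.08447

2.084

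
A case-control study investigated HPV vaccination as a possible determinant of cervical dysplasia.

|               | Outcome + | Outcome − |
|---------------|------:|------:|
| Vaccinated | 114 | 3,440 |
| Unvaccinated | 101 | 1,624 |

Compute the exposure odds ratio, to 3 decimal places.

0.533

Cells: a = 114, b = 3440, c = 101, d = 1624.
OR = (a·d)/(b·c) = (114 × 1624) / (3440 × 101) = 185136 / 347440 = 0.53286
Exposure is associated with lower odds of cervical dysplasia (OR = 0.53 < 1).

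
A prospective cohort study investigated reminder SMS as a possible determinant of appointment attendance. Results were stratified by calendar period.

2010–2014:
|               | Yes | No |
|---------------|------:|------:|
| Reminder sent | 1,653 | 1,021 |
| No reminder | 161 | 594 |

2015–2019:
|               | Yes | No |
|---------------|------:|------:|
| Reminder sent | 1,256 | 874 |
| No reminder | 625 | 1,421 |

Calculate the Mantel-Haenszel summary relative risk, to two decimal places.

RR_MH = Σ(aᵢ·n₀ᵢ/nᵢ) / Σ(cᵢ·n₁ᵢ/nᵢ), with n₁ᵢ = aᵢ+bᵢ (exposed), n₀ᵢ = cᵢ+dᵢ (unexposed), nᵢ = n₁ᵢ+n₀ᵢ.
Stratum 1 (2010–2014): n₁ = 2674, n₀ = 755, n = 3429; a·n₀/n = 1653·755/3429 = 363.9589; c·n₁/n = 161·2674/3429 = 125.5509
Stratum 2 (2015–2019): n₁ = 2130, n₀ = 2046, n = 4176; a·n₀/n = 1256·2046/4176 = 615.3678; c·n₁/n = 625·2130/4176 = 318.7859
RR_MH = (363.9589 + 615.3678) / (125.5509 + 318.7859) = 979.3267 / 444.3368 = 2.20402

2.20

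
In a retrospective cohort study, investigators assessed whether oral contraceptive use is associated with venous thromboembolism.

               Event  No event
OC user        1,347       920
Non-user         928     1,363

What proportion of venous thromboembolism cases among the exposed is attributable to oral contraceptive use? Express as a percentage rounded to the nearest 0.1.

31.8

Cells: a = 1347, b = 920, c = 928, d = 1363.
Risk in exposed = 1347/2267 = 0.59418; risk in unexposed = 928/2291 = 0.40506.
RR = 0.59418/0.40506 = 1.46688
AR% = (RR − 1)/RR × 100 = (1.46688 − 1)/1.46688 × 100 = 31.8279%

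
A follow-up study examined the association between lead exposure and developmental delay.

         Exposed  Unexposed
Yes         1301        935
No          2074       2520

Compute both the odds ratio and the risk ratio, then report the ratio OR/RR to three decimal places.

1.187

Reading the table with exposure as columns: a = 1301 (Exposed, case), b = 2074 (Exposed, non-case), c = 935 (Unexposed, case), d = 2520.
OR = (1301·2520)/(2074·935) = 3278520/1939190 = 1.69066
Risk in exposed = 1301/3375 = 0.38548; risk in unexposed = 935/3455 = 0.27062; RR = 1.42443
OR/RR = 1.69066 / 1.42443 = 1.18691
The outcome is not rare, so the OR lies further from 1 than the RR.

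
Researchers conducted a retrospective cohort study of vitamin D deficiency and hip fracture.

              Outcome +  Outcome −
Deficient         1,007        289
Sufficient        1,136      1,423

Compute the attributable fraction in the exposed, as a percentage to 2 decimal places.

42.87

Cells: a = 1007, b = 289, c = 1136, d = 1423.
Risk in exposed = 1007/1296 = 0.77701; risk in unexposed = 1136/2559 = 0.44392.
RR = 0.77701/0.44392 = 1.75032
AR% = (RR − 1)/RR × 100 = (1.75032 − 1)/1.75032 × 100 = 42.8675%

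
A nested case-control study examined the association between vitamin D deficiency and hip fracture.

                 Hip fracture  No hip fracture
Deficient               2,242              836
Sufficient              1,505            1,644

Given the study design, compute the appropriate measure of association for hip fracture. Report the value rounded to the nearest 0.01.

Cells: a = 2242, b = 836, c = 1505, d = 1644.
This is a nested case-control study: participants were sampled on outcome status, so risks in the source population cannot be estimated directly — relative risk is not valid here. The odds ratio is the appropriate measure.
OR = (a·d)/(b·c) = (2242 × 1644) / (836 × 1505) = 3685848 / 1258180 = 2.92951

2.93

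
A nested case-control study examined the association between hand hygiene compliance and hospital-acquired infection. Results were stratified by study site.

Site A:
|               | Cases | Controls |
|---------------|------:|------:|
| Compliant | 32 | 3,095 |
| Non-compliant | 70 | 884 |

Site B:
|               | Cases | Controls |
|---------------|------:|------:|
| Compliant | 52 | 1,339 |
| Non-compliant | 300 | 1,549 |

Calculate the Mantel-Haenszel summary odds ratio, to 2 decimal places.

OR_MH = Σ(aᵢdᵢ/nᵢ) / Σ(bᵢcᵢ/nᵢ), where nᵢ is the stratum total.
Stratum 1 (Site A): n = 4081; a·d/n = 32·884/4081 = 6.9316; b·c/n = 3095·70/4081 = 53.0875
Stratum 2 (Site B): n = 3240; a·d/n = 52·1549/3240 = 24.8605; b·c/n = 1339·300/3240 = 123.9815
OR_MH = (6.9316 + 24.8605) / (53.0875 + 123.9815) = 31.7921 / 177.0690 = 0.17955

0.18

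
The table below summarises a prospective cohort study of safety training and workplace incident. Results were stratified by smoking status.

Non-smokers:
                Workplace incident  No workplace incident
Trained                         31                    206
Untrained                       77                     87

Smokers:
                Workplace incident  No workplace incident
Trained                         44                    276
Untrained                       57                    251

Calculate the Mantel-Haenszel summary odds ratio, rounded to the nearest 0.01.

0.38

OR_MH = Σ(aᵢdᵢ/nᵢ) / Σ(bᵢcᵢ/nᵢ), where nᵢ is the stratum total.
Stratum 1 (Non-smokers): n = 401; a·d/n = 31·87/401 = 6.7257; b·c/n = 206·77/401 = 39.5561
Stratum 2 (Smokers): n = 628; a·d/n = 44·251/628 = 17.5860; b·c/n = 276·57/628 = 25.0510
OR_MH = (6.7257 + 17.5860) / (39.5561 + 25.0510) = 24.3117 / 64.6071 = 0.37630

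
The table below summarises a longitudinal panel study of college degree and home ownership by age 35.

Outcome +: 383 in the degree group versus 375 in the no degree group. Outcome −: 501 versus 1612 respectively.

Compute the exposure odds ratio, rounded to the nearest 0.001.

From the description: a = 383, b = 501, c = 375, d = 1612.
OR = (a·d)/(b·c) = (383 × 1612) / (501 × 375) = 617396 / 187875 = 3.28621
The odds of home ownership by age 35 are about 3.29 times as high in the degree group.

3.286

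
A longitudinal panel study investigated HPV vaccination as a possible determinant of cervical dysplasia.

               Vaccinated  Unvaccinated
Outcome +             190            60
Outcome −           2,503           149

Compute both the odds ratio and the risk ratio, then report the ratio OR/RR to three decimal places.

Reading the table with exposure as columns: a = 190 (Vaccinated, case), b = 2503 (Vaccinated, non-case), c = 60 (Unvaccinated, case), d = 149.
OR = (190·149)/(2503·60) = 28310/150180 = 0.18851
Risk in exposed = 190/2693 = 0.07055; risk in unexposed = 60/209 = 0.28708; RR = 0.24576
OR/RR = 0.18851 / 0.24576 = 0.76704
The outcome is not rare, so the OR lies further from 1 than the RR.

0.767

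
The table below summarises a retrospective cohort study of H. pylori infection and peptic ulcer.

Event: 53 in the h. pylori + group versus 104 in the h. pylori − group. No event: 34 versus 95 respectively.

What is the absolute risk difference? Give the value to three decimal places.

From the description: a = 53, b = 34, c = 104, d = 95.
Risk in exposed = 53/87 = 0.609195; risk in unexposed = 104/199 = 0.522613.
Risk difference = 0.609195 − 0.522613 = 0.086582

0.087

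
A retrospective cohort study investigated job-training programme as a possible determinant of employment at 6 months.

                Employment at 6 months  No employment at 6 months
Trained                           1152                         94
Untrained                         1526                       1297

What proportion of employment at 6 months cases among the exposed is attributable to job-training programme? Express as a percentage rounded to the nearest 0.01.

Cells: a = 1152, b = 94, c = 1526, d = 1297.
Risk in exposed = 1152/1246 = 0.92456; risk in unexposed = 1526/2823 = 0.54056.
RR = 0.92456/0.54056 = 1.71037
AR% = (RR − 1)/RR × 100 = (1.71037 − 1)/1.71037 × 100 = 41.5332%

41.53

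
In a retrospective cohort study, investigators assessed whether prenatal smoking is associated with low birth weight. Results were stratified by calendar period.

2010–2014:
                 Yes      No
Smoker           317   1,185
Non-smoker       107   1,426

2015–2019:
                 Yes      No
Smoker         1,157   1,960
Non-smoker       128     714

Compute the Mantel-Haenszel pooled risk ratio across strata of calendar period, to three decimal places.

RR_MH = Σ(aᵢ·n₀ᵢ/nᵢ) / Σ(cᵢ·n₁ᵢ/nᵢ), with n₁ᵢ = aᵢ+bᵢ (exposed), n₀ᵢ = cᵢ+dᵢ (unexposed), nᵢ = n₁ᵢ+n₀ᵢ.
Stratum 1 (2010–2014): n₁ = 1502, n₀ = 1533, n = 3035; a·n₀/n = 317·1533/3035 = 160.1189; c·n₁/n = 107·1502/3035 = 52.9535
Stratum 2 (2015–2019): n₁ = 3117, n₀ = 842, n = 3959; a·n₀/n = 1157·842/3959 = 246.0707; c·n₁/n = 128·3117/3959 = 100.7770
RR_MH = (160.1189 + 246.0707) / (52.9535 + 100.7770) = 406.1897 / 153.7305 = 2.64222

2.642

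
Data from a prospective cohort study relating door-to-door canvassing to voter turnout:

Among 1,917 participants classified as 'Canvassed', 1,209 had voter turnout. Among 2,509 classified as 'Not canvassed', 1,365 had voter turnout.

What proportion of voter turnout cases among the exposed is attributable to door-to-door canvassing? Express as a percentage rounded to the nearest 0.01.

13.74

From the description: a = 1209, b = 708, c = 1365, d = 1144.
Risk in exposed = 1209/1917 = 0.63067; risk in unexposed = 1365/2509 = 0.54404.
RR = 0.63067/0.54404 = 1.15924
AR% = (RR − 1)/RR × 100 = (1.15924 − 1)/1.15924 × 100 = 13.7364%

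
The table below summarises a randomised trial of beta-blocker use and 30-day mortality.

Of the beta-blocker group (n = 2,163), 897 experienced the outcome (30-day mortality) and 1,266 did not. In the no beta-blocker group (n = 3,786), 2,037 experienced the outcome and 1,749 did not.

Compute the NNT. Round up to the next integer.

9

Risk in treated group = 897/2163 = 0.41470; risk in control = 2037/3786 = 0.53803.
Absolute risk reduction = 0.53803 − 0.41470 = 0.12333
NNT = 1 / ARR = 1 / 0.12333 = 8.108 → round up → 9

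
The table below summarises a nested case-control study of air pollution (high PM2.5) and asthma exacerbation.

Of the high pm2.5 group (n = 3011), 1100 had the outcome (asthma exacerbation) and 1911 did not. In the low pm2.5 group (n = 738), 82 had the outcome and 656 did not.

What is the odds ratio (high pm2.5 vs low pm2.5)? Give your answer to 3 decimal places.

4.605

From the description: a = 1100, b = 1911, c = 82, d = 656.
OR = (a·d)/(b·c) = (1100 × 656) / (1911 × 82) = 721600 / 156702 = 4.60492
The odds of asthma exacerbation are about 4.60 times as high in the high pm2.5 group.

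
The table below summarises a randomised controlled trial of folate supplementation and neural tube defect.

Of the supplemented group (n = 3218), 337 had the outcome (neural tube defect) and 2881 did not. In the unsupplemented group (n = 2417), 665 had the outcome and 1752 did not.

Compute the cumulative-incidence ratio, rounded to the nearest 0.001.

0.381

From the description: a = 337, b = 2881, c = 665, d = 1752.
Risk in exposed = 337/3218 = 0.10472; risk in unexposed = 665/2417 = 0.27513.
RR = 0.10472 / 0.27513 = 0.38063
The risk is 62% lower among the exposed than among the unexposed.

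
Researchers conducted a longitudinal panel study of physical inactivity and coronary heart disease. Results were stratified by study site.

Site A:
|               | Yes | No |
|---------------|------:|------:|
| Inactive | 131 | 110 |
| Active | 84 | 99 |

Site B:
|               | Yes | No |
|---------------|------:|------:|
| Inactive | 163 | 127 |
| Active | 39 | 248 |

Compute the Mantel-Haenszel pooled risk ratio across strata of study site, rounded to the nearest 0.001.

2.043

RR_MH = Σ(aᵢ·n₀ᵢ/nᵢ) / Σ(cᵢ·n₁ᵢ/nᵢ), with n₁ᵢ = aᵢ+bᵢ (exposed), n₀ᵢ = cᵢ+dᵢ (unexposed), nᵢ = n₁ᵢ+n₀ᵢ.
Stratum 1 (Site A): n₁ = 241, n₀ = 183, n = 424; a·n₀/n = 131·183/424 = 56.5401; c·n₁/n = 84·241/424 = 47.7453
Stratum 2 (Site B): n₁ = 290, n₀ = 287, n = 577; a·n₀/n = 163·287/577 = 81.0763; c·n₁/n = 39·290/577 = 19.6014
RR_MH = (56.5401 + 81.0763) / (47.7453 + 19.6014) = 137.6164 / 67.3467 = 2.04340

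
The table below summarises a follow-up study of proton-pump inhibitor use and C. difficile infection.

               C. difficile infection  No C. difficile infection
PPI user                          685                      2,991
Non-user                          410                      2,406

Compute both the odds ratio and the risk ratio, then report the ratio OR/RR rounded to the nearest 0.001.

1.050

Cells: a = 685, b = 2991, c = 410, d = 2406.
OR = (685·2406)/(2991·410) = 1648110/1226310 = 1.34396
Risk in exposed = 685/3676 = 0.18634; risk in unexposed = 410/2816 = 0.14560; RR = 1.27986
OR/RR = 1.34396 / 1.27986 = 1.05008
The outcome is not rare, so the OR lies further from 1 than the RR.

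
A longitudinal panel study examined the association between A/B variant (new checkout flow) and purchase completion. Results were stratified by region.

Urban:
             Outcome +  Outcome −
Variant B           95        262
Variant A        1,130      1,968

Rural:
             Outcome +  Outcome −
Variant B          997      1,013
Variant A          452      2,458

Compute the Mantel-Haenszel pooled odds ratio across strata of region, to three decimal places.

OR_MH = Σ(aᵢdᵢ/nᵢ) / Σ(bᵢcᵢ/nᵢ), where nᵢ is the stratum total.
Stratum 1 (Urban): n = 3455; a·d/n = 95·1968/3455 = 54.1129; b·c/n = 262·1130/3455 = 85.6903
Stratum 2 (Rural): n = 4920; a·d/n = 997·2458/4920 = 498.0947; b·c/n = 1013·452/4920 = 93.0642
OR_MH = (54.1129 + 498.0947) / (85.6903 + 93.0642) = 552.2076 / 178.7545 = 3.08919

3.089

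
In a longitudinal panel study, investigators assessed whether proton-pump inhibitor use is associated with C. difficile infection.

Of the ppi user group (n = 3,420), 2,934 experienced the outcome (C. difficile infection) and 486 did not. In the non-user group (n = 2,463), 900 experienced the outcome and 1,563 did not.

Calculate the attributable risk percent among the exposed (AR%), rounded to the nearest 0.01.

57.41

From the description: a = 2934, b = 486, c = 900, d = 1563.
Risk in exposed = 2934/3420 = 0.85789; risk in unexposed = 900/2463 = 0.36541.
RR = 0.85789/0.36541 = 2.34777
AR% = (RR − 1)/RR × 100 = (2.34777 − 1)/2.34777 × 100 = 57.4064%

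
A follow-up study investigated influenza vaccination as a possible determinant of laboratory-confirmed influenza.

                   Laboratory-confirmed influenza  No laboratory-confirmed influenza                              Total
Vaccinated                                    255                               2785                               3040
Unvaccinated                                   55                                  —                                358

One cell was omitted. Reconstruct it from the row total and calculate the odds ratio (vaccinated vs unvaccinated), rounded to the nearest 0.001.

0.504

The missing cell is in the unexposed row: 358 − 55 = 303.
So a = 255, b = 2785, c = 55, d = 303.
OR = (a·d)/(b·c) = (255 × 303) / (2785 × 55) = 77265 / 153175 = 0.50442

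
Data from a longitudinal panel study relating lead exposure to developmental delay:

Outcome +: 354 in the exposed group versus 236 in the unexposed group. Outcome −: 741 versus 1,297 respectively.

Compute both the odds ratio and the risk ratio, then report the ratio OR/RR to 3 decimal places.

1.250

From the description: a = 354, b = 741, c = 236, d = 1297.
OR = (354·1297)/(741·236) = 459138/174876 = 2.62551
Risk in exposed = 354/1095 = 0.32329; risk in unexposed = 236/1533 = 0.15395; RR = 2.10000
OR/RR = 2.62551 / 2.10000 = 1.25024
The outcome is not rare, so the OR lies further from 1 than the RR.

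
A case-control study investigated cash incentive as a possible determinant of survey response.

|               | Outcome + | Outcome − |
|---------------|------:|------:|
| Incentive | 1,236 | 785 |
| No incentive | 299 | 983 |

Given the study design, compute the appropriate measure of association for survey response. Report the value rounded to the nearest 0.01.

5.18

Cells: a = 1236, b = 785, c = 299, d = 983.
This is a case-control study: participants were sampled on outcome status, so risks in the source population cannot be estimated directly — relative risk is not valid here. The odds ratio is the appropriate measure.
OR = (a·d)/(b·c) = (1236 × 983) / (785 × 299) = 1214988 / 234715 = 5.17644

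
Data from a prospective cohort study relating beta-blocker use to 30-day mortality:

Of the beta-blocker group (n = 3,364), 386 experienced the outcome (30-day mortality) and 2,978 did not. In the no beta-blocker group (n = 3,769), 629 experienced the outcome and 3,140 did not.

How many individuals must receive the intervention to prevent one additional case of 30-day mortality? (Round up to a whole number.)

20

Risk in treated group = 386/3364 = 0.11474; risk in control = 629/3769 = 0.16689.
Absolute risk reduction = 0.16689 − 0.11474 = 0.05214
NNT = 1 / ARR = 1 / 0.05214 = 19.178 → round up → 20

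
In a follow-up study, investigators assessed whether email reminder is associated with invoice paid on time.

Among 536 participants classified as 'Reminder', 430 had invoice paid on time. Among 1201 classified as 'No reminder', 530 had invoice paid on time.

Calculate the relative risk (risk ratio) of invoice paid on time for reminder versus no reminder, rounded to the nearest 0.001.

From the description: a = 430, b = 106, c = 530, d = 671.
Risk in exposed = 430/536 = 0.80224; risk in unexposed = 530/1201 = 0.44130.
RR = 0.80224 / 0.44130 = 1.81790
The risk among the exposed is 1.82 times that among the unexposed.

1.818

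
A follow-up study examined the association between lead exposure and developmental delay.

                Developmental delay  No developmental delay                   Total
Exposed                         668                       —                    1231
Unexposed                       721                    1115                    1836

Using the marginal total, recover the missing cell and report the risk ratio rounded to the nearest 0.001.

The missing cell is in the exposed row: 1231 − 668 = 563.
So a = 668, b = 563, c = 721, d = 1115.
RR = [a/(a+b)] / [c/(c+d)] = (668/1231) / (721/1836) = 0.54265/0.39270 = 1.38183

1.382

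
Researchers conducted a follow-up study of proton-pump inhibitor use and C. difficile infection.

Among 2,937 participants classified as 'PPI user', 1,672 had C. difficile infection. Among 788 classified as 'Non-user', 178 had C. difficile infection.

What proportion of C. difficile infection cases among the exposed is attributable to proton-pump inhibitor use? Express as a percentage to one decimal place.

60.3

From the description: a = 1672, b = 1265, c = 178, d = 610.
Risk in exposed = 1672/2937 = 0.56929; risk in unexposed = 178/788 = 0.22589.
RR = 0.56929/0.22589 = 2.52022
AR% = (RR − 1)/RR × 100 = (2.52022 − 1)/2.52022 × 100 = 60.3209%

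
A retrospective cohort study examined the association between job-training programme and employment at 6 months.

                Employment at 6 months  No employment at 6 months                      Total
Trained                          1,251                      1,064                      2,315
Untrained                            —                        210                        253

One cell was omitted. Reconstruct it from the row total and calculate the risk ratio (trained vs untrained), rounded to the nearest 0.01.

3.18

The missing cell is in the unexposed row: 253 − 210 = 43.
So a = 1251, b = 1064, c = 43, d = 210.
RR = [a/(a+b)] / [c/(c+d)] = (1251/2315) / (43/253) = 0.54039/0.16996 = 3.17950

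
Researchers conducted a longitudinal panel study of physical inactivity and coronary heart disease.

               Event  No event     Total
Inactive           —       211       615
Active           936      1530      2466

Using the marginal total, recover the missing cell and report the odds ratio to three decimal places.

The missing cell is in the exposed row: 615 − 211 = 404.
So a = 404, b = 211, c = 936, d = 1530.
OR = (a·d)/(b·c) = (404 × 1530) / (211 × 936) = 618120 / 197496 = 3.12978

3.130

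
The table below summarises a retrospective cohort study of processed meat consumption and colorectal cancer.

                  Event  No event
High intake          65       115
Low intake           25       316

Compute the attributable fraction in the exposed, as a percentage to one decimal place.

79.7

Cells: a = 65, b = 115, c = 25, d = 316.
Risk in exposed = 65/180 = 0.36111; risk in unexposed = 25/341 = 0.07331.
RR = 0.36111/0.07331 = 4.92556
AR% = (RR − 1)/RR × 100 = (4.92556 − 1)/4.92556 × 100 = 79.6977%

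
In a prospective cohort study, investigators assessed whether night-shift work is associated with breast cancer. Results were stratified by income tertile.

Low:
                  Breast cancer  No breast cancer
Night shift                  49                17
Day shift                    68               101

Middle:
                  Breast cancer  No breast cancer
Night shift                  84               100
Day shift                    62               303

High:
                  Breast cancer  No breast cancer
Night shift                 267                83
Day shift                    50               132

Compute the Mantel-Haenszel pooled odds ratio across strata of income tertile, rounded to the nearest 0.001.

OR_MH = Σ(aᵢdᵢ/nᵢ) / Σ(bᵢcᵢ/nᵢ), where nᵢ is the stratum total.
Stratum 1 (Low): n = 235; a·d/n = 49·101/235 = 21.0596; b·c/n = 17·68/235 = 4.9191
Stratum 2 (Middle): n = 549; a·d/n = 84·303/549 = 46.3607; b·c/n = 100·62/549 = 11.2933
Stratum 3 (High): n = 532; a·d/n = 267·132/532 = 66.2481; b·c/n = 83·50/532 = 7.8008
OR_MH = (21.0596 + 46.3607 + 66.2481) / (4.9191 + 11.2933 + 7.8008) = 133.6684 / 24.0132 = 5.56646

5.566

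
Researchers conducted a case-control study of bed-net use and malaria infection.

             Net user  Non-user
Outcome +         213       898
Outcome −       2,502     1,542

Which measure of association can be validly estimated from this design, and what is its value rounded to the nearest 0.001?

0.146

Reading the table with exposure as columns: a = 213 (Net user, case), b = 2502 (Net user, non-case), c = 898 (Non-user, case), d = 1542.
This is a case-control study: participants were sampled on outcome status, so risks in the source population cannot be estimated directly — relative risk is not valid here. The odds ratio is the appropriate measure.
OR = (a·d)/(b·c) = (213 × 1542) / (2502 × 898) = 328446 / 2246796 = 0.14618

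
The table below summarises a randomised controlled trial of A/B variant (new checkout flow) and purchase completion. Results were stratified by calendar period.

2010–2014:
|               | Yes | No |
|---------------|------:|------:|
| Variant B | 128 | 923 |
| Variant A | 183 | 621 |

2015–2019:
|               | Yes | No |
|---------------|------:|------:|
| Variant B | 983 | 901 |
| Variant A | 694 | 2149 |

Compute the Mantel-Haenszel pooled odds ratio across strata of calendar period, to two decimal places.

2.19

OR_MH = Σ(aᵢdᵢ/nᵢ) / Σ(bᵢcᵢ/nᵢ), where nᵢ is the stratum total.
Stratum 1 (2010–2014): n = 1855; a·d/n = 128·621/1855 = 42.8507; b·c/n = 923·183/1855 = 91.0561
Stratum 2 (2015–2019): n = 4727; a·d/n = 983·2149/4727 = 446.8938; b·c/n = 901·694/4727 = 132.2814
OR_MH = (42.8507 + 446.8938) / (91.0561 + 132.2814) = 489.7445 / 223.3374 = 2.19285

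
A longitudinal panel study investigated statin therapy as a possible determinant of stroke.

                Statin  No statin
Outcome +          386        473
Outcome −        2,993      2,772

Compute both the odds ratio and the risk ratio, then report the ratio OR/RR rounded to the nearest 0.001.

0.964

Reading the table with exposure as columns: a = 386 (Statin, case), b = 2993 (Statin, non-case), c = 473 (No statin, case), d = 2772.
OR = (386·2772)/(2993·473) = 1069992/1415689 = 0.75581
Risk in exposed = 386/3379 = 0.11423; risk in unexposed = 473/3245 = 0.14576; RR = 0.78371
OR/RR = 0.75581 / 0.78371 = 0.96441
The outcome is not rare, so the OR lies further from 1 than the RR.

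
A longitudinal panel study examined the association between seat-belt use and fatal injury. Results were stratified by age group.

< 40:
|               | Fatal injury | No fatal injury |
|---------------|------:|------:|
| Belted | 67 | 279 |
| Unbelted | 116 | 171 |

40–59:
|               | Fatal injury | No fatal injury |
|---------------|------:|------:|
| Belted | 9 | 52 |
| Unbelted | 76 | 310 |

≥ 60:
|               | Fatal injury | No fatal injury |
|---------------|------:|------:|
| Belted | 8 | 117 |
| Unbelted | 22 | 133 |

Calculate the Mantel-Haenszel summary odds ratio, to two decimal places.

OR_MH = Σ(aᵢdᵢ/nᵢ) / Σ(bᵢcᵢ/nᵢ), where nᵢ is the stratum total.
Stratum 1 (< 40): n = 633; a·d/n = 67·171/633 = 18.0995; b·c/n = 279·116/633 = 51.1280
Stratum 2 (40–59): n = 447; a·d/n = 9·310/447 = 6.2416; b·c/n = 52·76/447 = 8.8412
Stratum 3 (≥ 60): n = 280; a·d/n = 8·133/280 = 3.8000; b·c/n = 117·22/280 = 9.1929
OR_MH = (18.0995 + 6.2416 + 3.8000) / (51.1280 + 8.8412 + 9.1929) = 28.1411 / 69.1620 = 0.40689

0.41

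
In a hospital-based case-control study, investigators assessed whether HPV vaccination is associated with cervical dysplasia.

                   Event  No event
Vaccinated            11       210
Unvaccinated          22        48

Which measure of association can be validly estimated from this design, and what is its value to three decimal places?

0.114

Cells: a = 11, b = 210, c = 22, d = 48.
This is a hospital-based case-control study: participants were sampled on outcome status, so risks in the source population cannot be estimated directly — relative risk is not valid here. The odds ratio is the appropriate measure.
OR = (a·d)/(b·c) = (11 × 48) / (210 × 22) = 528 / 4620 = 0.11429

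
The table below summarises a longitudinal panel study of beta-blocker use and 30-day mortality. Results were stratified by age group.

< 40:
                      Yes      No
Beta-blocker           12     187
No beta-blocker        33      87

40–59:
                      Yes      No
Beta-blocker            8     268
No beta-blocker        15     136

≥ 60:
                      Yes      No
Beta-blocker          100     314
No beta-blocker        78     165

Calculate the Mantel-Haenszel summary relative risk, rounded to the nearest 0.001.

0.558

RR_MH = Σ(aᵢ·n₀ᵢ/nᵢ) / Σ(cᵢ·n₁ᵢ/nᵢ), with n₁ᵢ = aᵢ+bᵢ (exposed), n₀ᵢ = cᵢ+dᵢ (unexposed), nᵢ = n₁ᵢ+n₀ᵢ.
Stratum 1 (< 40): n₁ = 199, n₀ = 120, n = 319; a·n₀/n = 12·120/319 = 4.5141; c·n₁/n = 33·199/319 = 20.5862
Stratum 2 (40–59): n₁ = 276, n₀ = 151, n = 427; a·n₀/n = 8·151/427 = 2.8290; c·n₁/n = 15·276/427 = 9.6956
Stratum 3 (≥ 60): n₁ = 414, n₀ = 243, n = 657; a·n₀/n = 100·243/657 = 36.9863; c·n₁/n = 78·414/657 = 49.1507
RR_MH = (4.5141 + 2.8290 + 36.9863) / (20.5862 + 9.6956 + 49.1507) = 44.3294 / 79.4324 = 0.55808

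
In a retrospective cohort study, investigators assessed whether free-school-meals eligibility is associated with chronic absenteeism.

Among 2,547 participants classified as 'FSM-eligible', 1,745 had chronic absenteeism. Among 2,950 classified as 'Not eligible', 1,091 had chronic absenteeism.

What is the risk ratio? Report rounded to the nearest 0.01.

From the description: a = 1745, b = 802, c = 1091, d = 1859.
Risk in exposed = 1745/2547 = 0.68512; risk in unexposed = 1091/2950 = 0.36983.
RR = 0.68512 / 0.36983 = 1.85252
The risk among the exposed is 1.85 times that among the unexposed.

1.85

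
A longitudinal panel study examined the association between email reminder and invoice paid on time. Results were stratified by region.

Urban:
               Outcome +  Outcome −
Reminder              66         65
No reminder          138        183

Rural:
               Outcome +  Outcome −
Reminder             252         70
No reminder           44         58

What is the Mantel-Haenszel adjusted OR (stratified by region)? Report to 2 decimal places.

2.26

OR_MH = Σ(aᵢdᵢ/nᵢ) / Σ(bᵢcᵢ/nᵢ), where nᵢ is the stratum total.
Stratum 1 (Urban): n = 452; a·d/n = 66·183/452 = 26.7212; b·c/n = 65·138/452 = 19.8451
Stratum 2 (Rural): n = 424; a·d/n = 252·58/424 = 34.4717; b·c/n = 70·44/424 = 7.2642
OR_MH = (26.7212 + 34.4717) / (19.8451 + 7.2642) = 61.1929 / 27.1093 = 2.25727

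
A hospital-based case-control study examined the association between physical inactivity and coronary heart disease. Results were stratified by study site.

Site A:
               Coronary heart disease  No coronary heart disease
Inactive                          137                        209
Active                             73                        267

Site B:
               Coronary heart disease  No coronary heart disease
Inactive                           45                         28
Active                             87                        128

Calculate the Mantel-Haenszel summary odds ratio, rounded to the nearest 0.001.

OR_MH = Σ(aᵢdᵢ/nᵢ) / Σ(bᵢcᵢ/nᵢ), where nᵢ is the stratum total.
Stratum 1 (Site A): n = 686; a·d/n = 137·267/686 = 53.3222; b·c/n = 209·73/686 = 22.2405
Stratum 2 (Site B): n = 288; a·d/n = 45·128/288 = 20.0000; b·c/n = 28·87/288 = 8.4583
OR_MH = (53.3222 + 20.0000) / (22.2405 + 8.4583) = 73.3222 / 30.6989 = 2.38843

2.388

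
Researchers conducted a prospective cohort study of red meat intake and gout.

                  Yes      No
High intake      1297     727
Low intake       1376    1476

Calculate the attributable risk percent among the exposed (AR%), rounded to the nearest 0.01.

Cells: a = 1297, b = 727, c = 1376, d = 1476.
Risk in exposed = 1297/2024 = 0.64081; risk in unexposed = 1376/2852 = 0.48247.
RR = 0.64081/0.48247 = 1.32819
AR% = (RR − 1)/RR × 100 = (1.32819 − 1)/1.32819 × 100 = 24.7096%

24.71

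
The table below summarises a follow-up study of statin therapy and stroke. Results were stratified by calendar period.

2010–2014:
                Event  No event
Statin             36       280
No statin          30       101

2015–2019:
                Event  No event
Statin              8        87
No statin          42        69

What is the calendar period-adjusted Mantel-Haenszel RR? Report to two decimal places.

RR_MH = Σ(aᵢ·n₀ᵢ/nᵢ) / Σ(cᵢ·n₁ᵢ/nᵢ), with n₁ᵢ = aᵢ+bᵢ (exposed), n₀ᵢ = cᵢ+dᵢ (unexposed), nᵢ = n₁ᵢ+n₀ᵢ.
Stratum 1 (2010–2014): n₁ = 316, n₀ = 131, n = 447; a·n₀/n = 36·131/447 = 10.5503; c·n₁/n = 30·316/447 = 21.2081
Stratum 2 (2015–2019): n₁ = 95, n₀ = 111, n = 206; a·n₀/n = 8·111/206 = 4.3107; c·n₁/n = 42·95/206 = 19.3689
RR_MH = (10.5503 + 4.3107) / (21.2081 + 19.3689) = 14.8610 / 40.5770 = 0.36624

0.37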